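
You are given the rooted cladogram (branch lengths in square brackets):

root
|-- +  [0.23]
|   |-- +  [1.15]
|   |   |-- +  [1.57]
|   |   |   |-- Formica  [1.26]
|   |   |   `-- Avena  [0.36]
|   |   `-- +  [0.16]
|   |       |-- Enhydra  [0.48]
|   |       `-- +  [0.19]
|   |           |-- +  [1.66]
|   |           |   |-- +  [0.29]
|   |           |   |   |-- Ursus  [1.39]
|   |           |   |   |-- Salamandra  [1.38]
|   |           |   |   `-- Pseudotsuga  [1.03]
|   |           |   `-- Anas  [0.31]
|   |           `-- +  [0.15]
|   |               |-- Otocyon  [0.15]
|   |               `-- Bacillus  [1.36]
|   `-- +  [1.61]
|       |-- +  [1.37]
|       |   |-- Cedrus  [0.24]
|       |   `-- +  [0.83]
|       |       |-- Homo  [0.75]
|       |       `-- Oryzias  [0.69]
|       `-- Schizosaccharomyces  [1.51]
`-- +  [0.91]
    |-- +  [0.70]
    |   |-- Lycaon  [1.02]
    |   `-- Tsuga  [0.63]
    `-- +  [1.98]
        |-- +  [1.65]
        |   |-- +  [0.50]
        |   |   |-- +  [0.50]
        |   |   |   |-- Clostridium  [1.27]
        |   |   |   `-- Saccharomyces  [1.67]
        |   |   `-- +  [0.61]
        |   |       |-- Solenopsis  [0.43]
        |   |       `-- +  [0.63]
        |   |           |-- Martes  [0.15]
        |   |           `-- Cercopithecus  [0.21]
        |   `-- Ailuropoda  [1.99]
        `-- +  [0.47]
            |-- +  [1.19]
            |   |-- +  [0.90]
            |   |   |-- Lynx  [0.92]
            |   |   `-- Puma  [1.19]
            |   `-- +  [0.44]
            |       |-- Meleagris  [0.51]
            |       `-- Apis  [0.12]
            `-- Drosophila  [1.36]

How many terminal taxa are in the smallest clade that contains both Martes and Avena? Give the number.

The MRCA of Martes and Avena is the root, so the clade is the entire tree.
That clade contains 26 terminal taxa: Ailuropoda, Anas, Apis, Avena, Bacillus, Cedrus, Cercopithecus, Clostridium, Drosophila, Enhydra, Formica, Homo, Lycaon, Lynx, Martes, Meleagris, Oryzias, Otocyon, Pseudotsuga, Puma, Saccharomyces, Salamandra, Schizosaccharomyces, Solenopsis, Tsuga, Ursus.

26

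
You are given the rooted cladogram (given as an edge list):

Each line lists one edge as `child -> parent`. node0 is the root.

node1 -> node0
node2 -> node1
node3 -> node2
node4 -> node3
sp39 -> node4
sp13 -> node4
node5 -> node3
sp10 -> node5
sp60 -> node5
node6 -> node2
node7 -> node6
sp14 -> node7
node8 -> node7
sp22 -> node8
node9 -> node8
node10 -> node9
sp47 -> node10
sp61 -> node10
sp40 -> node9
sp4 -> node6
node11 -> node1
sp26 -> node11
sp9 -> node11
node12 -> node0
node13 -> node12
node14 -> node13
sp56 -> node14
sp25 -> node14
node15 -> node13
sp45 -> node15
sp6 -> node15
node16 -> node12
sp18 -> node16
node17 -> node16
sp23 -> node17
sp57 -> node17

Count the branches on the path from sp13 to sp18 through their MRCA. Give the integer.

8

The MRCA of sp13 and sp18 is the root of the tree.
From sp13 up to that node: 5 branches. From sp18 up to the same node: 3 branches. Total: 5 + 3 = 8.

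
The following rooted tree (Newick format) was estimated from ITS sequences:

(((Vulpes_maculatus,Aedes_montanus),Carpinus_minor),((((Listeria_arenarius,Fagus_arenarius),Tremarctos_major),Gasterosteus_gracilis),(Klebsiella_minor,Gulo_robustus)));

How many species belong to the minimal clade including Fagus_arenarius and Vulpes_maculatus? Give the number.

9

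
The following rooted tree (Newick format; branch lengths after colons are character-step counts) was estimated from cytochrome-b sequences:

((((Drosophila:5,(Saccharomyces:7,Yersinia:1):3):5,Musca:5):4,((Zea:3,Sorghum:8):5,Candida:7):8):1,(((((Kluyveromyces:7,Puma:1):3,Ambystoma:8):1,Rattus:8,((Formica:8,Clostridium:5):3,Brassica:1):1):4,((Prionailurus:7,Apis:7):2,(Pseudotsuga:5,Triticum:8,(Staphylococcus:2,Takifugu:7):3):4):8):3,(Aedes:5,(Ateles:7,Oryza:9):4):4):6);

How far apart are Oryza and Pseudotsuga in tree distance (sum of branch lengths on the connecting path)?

37

The path runs Oryza → … → MRCA → … → Pseudotsuga; the MRCA is the node subtending (((((Kluyveromyces,Puma),Ambystoma),Rattus,((Formica,Clostridium),Brassica)),((Prionailurus,Apis),(Pseudotsuga,Triticum,(Staphylococcus,Takifugu)))),(Aedes,(Ateles,Oryza))).
Branch lengths along that path: 9 + 4 + 4 + 3 + 8 + 4 + 5 = 37.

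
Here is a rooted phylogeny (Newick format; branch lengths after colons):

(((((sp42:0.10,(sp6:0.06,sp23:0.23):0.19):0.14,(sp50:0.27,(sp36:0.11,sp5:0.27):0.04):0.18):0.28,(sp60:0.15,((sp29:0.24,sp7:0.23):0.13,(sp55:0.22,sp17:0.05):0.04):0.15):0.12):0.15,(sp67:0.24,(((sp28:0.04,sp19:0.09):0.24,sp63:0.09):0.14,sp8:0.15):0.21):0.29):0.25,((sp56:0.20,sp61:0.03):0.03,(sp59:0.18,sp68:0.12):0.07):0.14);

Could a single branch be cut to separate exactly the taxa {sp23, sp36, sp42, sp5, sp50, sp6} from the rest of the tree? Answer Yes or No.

The most recent common ancestor of these taxa subtends ((sp42,(sp6,sp23)),(sp50,(sp36,sp5))).
That clade has exactly 6 tips — every listed taxon and nothing else — so the group is monophyletic.

Yes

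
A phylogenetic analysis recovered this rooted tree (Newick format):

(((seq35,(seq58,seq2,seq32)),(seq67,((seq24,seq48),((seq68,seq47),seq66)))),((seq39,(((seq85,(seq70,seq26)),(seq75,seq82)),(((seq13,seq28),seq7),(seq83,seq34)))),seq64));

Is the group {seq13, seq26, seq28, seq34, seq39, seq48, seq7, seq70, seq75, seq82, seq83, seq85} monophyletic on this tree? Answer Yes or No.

The MRCA of the listed taxa is the root, so the smallest clade containing them is the whole tree.
That clade also contains seq2, seq24, seq32, seq35, seq47, seq58, seq64, seq66, seq67, seq68, which are not in the proposed group, so the group is not monophyletic.

No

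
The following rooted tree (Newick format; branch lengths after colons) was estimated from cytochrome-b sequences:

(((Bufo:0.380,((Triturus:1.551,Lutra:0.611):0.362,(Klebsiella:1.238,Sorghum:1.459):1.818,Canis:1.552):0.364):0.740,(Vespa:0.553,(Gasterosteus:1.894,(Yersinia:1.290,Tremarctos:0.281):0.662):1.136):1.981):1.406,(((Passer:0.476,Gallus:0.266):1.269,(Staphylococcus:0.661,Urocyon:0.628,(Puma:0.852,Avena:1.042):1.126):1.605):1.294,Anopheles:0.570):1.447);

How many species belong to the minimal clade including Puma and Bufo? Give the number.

17

The MRCA of Puma and Bufo is the root, so the clade is the entire tree.
That clade contains 17 terminal taxa: Anopheles, Avena, Bufo, Canis, Gallus, Gasterosteus, Klebsiella, Lutra, Passer, Puma, Sorghum, Staphylococcus, Tremarctos, Triturus, Urocyon, Vespa, Yersinia.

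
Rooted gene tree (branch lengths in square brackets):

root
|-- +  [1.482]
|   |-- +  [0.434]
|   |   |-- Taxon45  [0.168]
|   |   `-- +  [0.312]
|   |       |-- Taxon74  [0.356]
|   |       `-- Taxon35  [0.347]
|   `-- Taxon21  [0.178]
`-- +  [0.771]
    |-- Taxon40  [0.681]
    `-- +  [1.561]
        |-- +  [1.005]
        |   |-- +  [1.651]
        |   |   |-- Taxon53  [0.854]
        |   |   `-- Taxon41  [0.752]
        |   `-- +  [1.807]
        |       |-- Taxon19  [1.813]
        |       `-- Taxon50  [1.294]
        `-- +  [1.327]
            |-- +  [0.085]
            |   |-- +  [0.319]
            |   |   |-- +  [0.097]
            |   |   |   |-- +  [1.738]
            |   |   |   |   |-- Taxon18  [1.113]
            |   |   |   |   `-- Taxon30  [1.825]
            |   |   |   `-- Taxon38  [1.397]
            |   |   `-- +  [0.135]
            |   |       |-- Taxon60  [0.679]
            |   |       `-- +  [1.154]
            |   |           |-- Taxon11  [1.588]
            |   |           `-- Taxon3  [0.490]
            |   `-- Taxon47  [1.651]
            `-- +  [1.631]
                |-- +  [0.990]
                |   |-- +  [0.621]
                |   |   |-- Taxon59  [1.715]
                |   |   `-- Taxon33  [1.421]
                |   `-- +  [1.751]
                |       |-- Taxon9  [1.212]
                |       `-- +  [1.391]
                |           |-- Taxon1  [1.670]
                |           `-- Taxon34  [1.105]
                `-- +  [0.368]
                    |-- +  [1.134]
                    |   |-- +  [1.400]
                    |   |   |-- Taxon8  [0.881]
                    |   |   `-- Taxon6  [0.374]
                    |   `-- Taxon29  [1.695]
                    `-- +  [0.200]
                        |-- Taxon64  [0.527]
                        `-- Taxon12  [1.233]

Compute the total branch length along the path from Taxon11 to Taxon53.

8.118

The path runs Taxon11 → … → MRCA → … → Taxon53; the MRCA is the node subtending (((Taxon53,Taxon41),(Taxon19,Taxon50)),(((((Taxon18,Taxon30),Taxon38),(Taxon60,(Taxon11,Taxon3))),Taxon47),(((Taxon59,Taxon33),(Taxon9,(Taxon1,Taxon34))),(((Taxon8,Taxon6),Taxon29),(Taxon64,Taxon12))))).
Branch lengths along that path: 1.588 + 1.154 + 0.135 + 0.319 + 0.085 + 1.327 + 1.005 + 1.651 + 0.854 = 8.118.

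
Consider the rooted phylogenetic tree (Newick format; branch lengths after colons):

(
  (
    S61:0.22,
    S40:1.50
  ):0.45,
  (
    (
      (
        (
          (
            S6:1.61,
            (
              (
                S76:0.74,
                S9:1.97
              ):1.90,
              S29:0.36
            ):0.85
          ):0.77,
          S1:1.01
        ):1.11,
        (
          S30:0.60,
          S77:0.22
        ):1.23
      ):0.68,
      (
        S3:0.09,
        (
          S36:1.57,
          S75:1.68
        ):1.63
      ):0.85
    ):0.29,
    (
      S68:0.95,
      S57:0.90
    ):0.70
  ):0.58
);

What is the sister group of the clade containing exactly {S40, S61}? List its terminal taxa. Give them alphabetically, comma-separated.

S1, S29, S3, S30, S36, S57, S6, S68, S75, S76, S77, S9

The clade containing exactly {S40, S61} attaches directly to the root of the tree.
The other lineage descending from that same node — the sister group — is (((((S6,((S76,S9),S29)),S1),(S30,S77)),(S3,(S36,S75))),(S68,S57)); its 12 tips in alphabetical order are the answer.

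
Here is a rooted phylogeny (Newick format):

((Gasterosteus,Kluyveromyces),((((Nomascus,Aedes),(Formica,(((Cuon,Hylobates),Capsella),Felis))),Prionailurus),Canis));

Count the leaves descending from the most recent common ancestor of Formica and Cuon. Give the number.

5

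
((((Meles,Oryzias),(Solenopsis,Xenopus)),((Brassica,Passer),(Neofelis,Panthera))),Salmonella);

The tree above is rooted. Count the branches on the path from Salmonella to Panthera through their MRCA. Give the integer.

The MRCA of Salmonella and Panthera is the root of the tree.
From Salmonella up to that node: 1 branch. From Panthera up to the same node: 4 branches. Total: 1 + 4 = 5.

5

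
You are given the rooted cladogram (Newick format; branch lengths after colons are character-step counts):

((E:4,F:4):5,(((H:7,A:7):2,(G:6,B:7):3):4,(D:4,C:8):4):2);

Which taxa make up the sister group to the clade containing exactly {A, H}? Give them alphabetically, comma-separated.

B, G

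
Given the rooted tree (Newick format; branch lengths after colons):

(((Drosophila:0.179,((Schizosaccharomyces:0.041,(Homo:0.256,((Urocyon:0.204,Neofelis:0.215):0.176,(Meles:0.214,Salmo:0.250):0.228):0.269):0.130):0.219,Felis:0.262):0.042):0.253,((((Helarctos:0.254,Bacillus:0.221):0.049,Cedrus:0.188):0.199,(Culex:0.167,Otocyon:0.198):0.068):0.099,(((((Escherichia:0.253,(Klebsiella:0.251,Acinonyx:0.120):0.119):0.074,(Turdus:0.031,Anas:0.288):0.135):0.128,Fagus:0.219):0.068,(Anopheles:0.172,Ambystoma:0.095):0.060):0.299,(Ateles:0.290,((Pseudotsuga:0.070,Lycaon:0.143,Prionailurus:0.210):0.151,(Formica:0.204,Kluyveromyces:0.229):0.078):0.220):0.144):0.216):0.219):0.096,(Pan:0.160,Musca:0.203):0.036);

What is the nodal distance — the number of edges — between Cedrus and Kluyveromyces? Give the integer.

8

The MRCA of Cedrus and Kluyveromyces is the node subtending ((((Helarctos,Bacillus),Cedrus),(Culex,Otocyon)),(((((Escherichia,(Klebsiella,Acinonyx)),(Turdus,Anas)),Fagus),(Anopheles,Ambystoma)),(Ateles,((Pseudotsuga,Lycaon,Prionailurus),(Formica,Kluyveromyces))))).
From Cedrus up to that node: 3 branches. From Kluyveromyces up to the same node: 5 branches. Total: 3 + 5 = 8.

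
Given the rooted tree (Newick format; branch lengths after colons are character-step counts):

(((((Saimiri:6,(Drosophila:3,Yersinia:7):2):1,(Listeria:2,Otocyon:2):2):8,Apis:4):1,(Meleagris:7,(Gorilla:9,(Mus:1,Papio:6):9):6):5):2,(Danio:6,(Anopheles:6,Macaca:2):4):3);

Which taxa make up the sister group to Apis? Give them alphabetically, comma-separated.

Apis attaches to the tree at the node subtending (((Saimiri,(Drosophila,Yersinia)),(Listeria,Otocyon)),Apis).
The other lineage descending from that same node — the sister group — is ((Saimiri,(Drosophila,Yersinia)),(Listeria,Otocyon)); its 5 tips in alphabetical order are the answer.

Drosophila, Listeria, Otocyon, Saimiri, Yersinia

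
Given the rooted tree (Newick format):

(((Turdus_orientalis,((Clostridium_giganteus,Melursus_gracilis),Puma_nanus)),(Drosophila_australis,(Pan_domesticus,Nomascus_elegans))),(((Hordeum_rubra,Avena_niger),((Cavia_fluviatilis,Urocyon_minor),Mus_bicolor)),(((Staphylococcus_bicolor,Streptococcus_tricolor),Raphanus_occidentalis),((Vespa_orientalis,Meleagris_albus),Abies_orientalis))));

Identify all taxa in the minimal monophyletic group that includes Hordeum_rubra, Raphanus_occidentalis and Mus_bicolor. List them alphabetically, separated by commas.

Abies_orientalis, Avena_niger, Cavia_fluviatilis, Hordeum_rubra, Meleagris_albus, Mus_bicolor, Raphanus_occidentalis, Staphylococcus_bicolor, Streptococcus_tricolor, Urocyon_minor, Vespa_orientalis

Tracing Hordeum_rubra: it sits inside (Hordeum_rubra,Avena_niger).
Tracing Raphanus_occidentalis: it sits inside ((Staphylococcus_bicolor,Streptococcus_tricolor),Raphanus_occidentalis).
Tracing Mus_bicolor: it sits inside ((Cavia_fluviatilis,Urocyon_minor),Mus_bicolor).
The smallest clade enclosing all 3 is (((Hordeum_rubra,Avena_niger),((Cavia_fluviatilis,Urocyon_minor),Mus_bicolor)),(((Staphylococcus_bicolor,Streptococcus_tricolor),Raphanus_occidentalis),((Vespa_orientalis,Meleagris_albus),Abies_orientalis))); the answer is its 11 terminal taxa in alphabetical order.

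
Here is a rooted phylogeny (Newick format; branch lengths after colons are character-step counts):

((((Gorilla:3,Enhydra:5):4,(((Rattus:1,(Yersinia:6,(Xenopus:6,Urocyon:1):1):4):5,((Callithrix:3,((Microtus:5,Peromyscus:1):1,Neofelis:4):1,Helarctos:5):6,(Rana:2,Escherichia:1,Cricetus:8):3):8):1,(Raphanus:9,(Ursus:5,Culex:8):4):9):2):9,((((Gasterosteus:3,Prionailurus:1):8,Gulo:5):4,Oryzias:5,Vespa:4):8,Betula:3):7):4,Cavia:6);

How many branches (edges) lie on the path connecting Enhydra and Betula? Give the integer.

5

The MRCA of Enhydra and Betula is the node subtending (((Gorilla,Enhydra),(((Rattus,(Yersinia,(Xenopus,Urocyon))),((Callithrix,((Microtus,Peromyscus),Neofelis),Helarctos),(Rana,Escherichia,Cricetus))),(Raphanus,(Ursus,Culex)))),((((Gasterosteus,Prionailurus),Gulo),Oryzias,Vespa),Betula)).
From Enhydra up to that node: 3 branches. From Betula up to the same node: 2 branches. Total: 3 + 2 = 5.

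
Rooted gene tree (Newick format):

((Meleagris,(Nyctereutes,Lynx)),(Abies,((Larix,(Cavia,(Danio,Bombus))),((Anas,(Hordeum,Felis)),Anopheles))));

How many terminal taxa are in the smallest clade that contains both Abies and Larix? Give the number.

9

The MRCA of Abies and Larix is the node subtending (Abies,((Larix,(Cavia,(Danio,Bombus))),((Anas,(Hordeum,Felis)),Anopheles))).
That clade contains 9 terminal taxa: Abies, Anas, Anopheles, Bombus, Cavia, Danio, Felis, Hordeum, Larix.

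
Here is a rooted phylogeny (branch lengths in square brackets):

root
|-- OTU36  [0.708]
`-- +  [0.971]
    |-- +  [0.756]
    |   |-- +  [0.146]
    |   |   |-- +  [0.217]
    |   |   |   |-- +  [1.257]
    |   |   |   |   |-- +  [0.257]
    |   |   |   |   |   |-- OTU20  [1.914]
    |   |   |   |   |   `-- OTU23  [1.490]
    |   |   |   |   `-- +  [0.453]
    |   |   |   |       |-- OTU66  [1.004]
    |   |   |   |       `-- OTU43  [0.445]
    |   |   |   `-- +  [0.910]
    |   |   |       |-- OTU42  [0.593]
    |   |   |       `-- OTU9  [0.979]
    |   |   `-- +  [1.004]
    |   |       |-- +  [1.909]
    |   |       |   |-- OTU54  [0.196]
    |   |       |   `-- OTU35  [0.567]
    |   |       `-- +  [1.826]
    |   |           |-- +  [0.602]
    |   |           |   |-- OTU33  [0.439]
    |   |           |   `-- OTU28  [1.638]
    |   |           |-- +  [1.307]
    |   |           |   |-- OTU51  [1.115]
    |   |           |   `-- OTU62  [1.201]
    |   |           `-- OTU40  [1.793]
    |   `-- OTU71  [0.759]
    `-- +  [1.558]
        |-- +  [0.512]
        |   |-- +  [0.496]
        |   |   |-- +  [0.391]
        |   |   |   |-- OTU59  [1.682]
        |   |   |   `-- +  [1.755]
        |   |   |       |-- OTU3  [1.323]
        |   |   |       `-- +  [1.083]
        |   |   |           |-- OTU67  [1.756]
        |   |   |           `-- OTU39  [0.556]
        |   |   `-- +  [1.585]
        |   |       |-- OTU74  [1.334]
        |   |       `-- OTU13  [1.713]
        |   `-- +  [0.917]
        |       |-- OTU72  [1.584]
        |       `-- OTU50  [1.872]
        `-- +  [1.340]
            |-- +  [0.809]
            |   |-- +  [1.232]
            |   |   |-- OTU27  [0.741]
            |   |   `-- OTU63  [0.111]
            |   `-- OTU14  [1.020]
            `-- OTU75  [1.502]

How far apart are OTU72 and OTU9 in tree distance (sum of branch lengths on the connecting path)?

7.579

The path runs OTU72 → … → MRCA → … → OTU9; the MRCA is the node subtending ((((((OTU20,OTU23),(OTU66,OTU43)),(OTU42,OTU9)),((OTU54,OTU35),((OTU33,OTU28),(OTU51,OTU62),OTU40))),OTU71),((((OTU59,(OTU3,(OTU67,OTU39))),(OTU74,OTU13)),(OTU72,OTU50)),(((OTU27,OTU63),OTU14),OTU75))).
Branch lengths along that path: 1.584 + 0.917 + 0.512 + 1.558 + 0.756 + 0.146 + 0.217 + 0.910 + 0.979 = 7.579.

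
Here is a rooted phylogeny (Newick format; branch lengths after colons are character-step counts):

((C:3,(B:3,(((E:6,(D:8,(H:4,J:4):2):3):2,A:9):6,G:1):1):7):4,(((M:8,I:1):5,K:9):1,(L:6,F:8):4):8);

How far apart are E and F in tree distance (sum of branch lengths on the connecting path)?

46

The path runs E → … → MRCA → … → F; the MRCA is the root of the tree.
Branch lengths along that path: 6 + 2 + 6 + 1 + 7 + 4 + 8 + 4 + 8 = 46.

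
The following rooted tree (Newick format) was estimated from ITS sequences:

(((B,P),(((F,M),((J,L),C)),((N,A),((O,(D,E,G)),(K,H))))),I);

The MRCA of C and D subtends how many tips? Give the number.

13

The MRCA of C and D is the node subtending (((F,M),((J,L),C)),((N,A),((O,(D,E,G)),(K,H)))).
That clade contains 13 terminal taxa: A, C, D, E, F, G, H, J, K, L, M, N, O.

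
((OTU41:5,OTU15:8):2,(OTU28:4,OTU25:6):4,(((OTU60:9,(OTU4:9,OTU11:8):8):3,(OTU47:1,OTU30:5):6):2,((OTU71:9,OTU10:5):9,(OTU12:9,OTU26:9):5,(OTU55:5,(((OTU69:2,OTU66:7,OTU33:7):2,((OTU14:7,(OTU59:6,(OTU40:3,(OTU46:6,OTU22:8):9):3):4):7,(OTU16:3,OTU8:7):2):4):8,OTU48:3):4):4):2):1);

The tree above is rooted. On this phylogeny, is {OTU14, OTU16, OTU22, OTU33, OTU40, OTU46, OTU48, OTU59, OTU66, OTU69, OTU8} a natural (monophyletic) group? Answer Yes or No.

The most recent common ancestor of these taxa subtends (((OTU69,OTU66,OTU33),((OTU14,(OTU59,(OTU40,(OTU46,OTU22)))),(OTU16,OTU8))),OTU48).
That clade has exactly 11 tips — every listed taxon and nothing else — so the group is monophyletic.

Yes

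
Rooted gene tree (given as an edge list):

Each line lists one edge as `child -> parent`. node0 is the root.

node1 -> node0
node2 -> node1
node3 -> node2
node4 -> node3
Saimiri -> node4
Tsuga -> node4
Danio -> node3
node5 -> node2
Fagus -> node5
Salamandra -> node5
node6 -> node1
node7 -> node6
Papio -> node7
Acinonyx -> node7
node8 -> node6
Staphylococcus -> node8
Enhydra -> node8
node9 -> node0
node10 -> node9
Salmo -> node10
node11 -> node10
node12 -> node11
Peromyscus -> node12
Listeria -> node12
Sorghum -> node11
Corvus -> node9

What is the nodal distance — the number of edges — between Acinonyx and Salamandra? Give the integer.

6

The MRCA of Acinonyx and Salamandra is the node subtending ((((Saimiri,Tsuga),Danio),(Fagus,Salamandra)),((Papio,Acinonyx),(Staphylococcus,Enhydra))).
From Acinonyx up to that node: 3 branches. From Salamandra up to the same node: 3 branches. Total: 3 + 3 = 6.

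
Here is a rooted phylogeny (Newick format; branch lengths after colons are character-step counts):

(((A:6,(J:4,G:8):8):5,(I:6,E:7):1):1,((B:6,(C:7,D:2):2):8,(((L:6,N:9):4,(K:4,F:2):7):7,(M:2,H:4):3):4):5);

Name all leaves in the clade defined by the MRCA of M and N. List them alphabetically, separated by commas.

F, H, K, L, M, N

Tracing M: it sits inside (M,H).
Tracing N: it sits inside (L,N).
The smallest clade enclosing both is (((L,N),(K,F)),(M,H)); the answer is its 6 terminal taxa in alphabetical order.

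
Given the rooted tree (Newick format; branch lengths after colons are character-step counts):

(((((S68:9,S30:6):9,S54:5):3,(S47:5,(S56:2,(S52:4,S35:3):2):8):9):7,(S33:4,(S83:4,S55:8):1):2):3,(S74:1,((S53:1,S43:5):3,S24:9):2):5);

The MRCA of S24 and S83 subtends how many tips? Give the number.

14

The MRCA of S24 and S83 is the root, so the clade is the entire tree.
That clade contains 14 terminal taxa: S24, S30, S33, S35, S43, S47, S52, S53, S54, S55, S56, S68, S74, S83.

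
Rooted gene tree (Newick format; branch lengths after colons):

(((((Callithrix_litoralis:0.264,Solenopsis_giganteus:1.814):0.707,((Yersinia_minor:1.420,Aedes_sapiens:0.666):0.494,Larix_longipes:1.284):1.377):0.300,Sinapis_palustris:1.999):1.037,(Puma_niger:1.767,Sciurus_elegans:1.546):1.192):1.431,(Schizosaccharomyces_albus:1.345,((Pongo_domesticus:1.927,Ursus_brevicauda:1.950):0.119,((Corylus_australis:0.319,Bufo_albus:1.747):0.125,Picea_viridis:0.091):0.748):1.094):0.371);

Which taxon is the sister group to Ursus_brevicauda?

Pongo_domesticus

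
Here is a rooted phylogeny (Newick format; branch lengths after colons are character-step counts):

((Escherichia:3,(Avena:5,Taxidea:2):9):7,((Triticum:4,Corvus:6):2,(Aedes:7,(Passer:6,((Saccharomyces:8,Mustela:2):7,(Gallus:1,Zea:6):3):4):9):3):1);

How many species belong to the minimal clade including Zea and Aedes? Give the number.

The MRCA of Zea and Aedes is the node subtending (Aedes,(Passer,((Saccharomyces,Mustela),(Gallus,Zea)))).
That clade contains 6 terminal taxa: Aedes, Gallus, Mustela, Passer, Saccharomyces, Zea.

6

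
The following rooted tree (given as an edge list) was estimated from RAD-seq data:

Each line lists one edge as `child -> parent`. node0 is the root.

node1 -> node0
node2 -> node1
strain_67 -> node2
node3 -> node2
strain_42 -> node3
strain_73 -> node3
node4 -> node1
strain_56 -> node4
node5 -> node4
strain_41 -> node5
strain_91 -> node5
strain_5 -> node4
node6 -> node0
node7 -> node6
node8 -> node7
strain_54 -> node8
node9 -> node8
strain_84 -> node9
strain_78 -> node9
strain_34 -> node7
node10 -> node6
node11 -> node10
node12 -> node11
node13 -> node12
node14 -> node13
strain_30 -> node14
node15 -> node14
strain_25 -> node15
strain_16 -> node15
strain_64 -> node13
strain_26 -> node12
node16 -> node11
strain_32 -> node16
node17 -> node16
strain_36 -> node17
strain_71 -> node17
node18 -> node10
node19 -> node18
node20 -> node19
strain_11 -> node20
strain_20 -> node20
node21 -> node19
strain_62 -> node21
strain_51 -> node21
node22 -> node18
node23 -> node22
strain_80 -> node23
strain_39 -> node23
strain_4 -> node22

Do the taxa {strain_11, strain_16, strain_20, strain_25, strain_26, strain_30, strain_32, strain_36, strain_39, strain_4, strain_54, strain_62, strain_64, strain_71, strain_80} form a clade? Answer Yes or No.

No

The MRCA of the listed taxa subtends (((strain_54,(strain_84,strain_78)),strain_34),(((((strain_30,(strain_25,strain_16)),strain_64),strain_26),(strain_32,(strain_36,strain_71))),(((strain_11,strain_20),(strain_62,strain_51)),((strain_80,strain_39),strain_4)))).
That clade also contains strain_34, strain_51, strain_78, strain_84, which are not in the proposed group, so the group is not monophyletic.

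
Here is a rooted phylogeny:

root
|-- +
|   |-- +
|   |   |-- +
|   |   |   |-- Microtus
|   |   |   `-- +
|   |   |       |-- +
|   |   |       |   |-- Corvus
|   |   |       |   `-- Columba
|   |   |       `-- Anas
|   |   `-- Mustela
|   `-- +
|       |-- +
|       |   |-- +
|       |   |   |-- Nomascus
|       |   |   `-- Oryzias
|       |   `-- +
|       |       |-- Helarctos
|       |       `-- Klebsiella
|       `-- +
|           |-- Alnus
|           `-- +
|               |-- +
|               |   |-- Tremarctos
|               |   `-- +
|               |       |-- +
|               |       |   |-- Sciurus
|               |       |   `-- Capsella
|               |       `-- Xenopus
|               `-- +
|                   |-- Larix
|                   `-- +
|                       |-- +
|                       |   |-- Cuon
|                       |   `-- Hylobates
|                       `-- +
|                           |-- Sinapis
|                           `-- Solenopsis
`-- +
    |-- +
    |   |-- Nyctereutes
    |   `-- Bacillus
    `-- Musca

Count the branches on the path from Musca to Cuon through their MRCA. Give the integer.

The MRCA of Musca and Cuon is the root of the tree.
From Musca up to that node: 2 branches. From Cuon up to the same node: 8 branches. Total: 2 + 8 = 10.

10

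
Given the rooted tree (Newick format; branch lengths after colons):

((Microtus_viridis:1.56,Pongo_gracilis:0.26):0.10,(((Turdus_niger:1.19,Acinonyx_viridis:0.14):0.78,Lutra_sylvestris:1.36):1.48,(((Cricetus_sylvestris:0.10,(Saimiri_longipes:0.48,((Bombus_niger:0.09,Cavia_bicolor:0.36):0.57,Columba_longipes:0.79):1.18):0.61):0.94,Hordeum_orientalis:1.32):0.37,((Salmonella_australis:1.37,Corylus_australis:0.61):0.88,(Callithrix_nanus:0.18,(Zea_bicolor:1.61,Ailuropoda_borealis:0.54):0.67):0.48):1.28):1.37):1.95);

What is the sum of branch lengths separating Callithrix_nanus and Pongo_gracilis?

The path runs Callithrix_nanus → … → MRCA → … → Pongo_gracilis; the MRCA is the root of the tree.
Branch lengths along that path: 0.18 + 0.48 + 1.28 + 1.37 + 1.95 + 0.10 + 0.26 = 5.62.

5.62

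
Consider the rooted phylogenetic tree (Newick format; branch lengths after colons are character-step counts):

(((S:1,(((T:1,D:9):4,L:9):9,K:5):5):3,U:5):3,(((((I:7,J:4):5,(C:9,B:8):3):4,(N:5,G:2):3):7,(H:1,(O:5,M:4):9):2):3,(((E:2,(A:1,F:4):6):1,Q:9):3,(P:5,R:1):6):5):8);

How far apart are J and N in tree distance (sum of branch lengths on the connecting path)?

21

The path runs J → … → MRCA → … → N; the MRCA is the node subtending (((I,J),(C,B)),(N,G)).
Branch lengths along that path: 4 + 5 + 4 + 3 + 5 = 21.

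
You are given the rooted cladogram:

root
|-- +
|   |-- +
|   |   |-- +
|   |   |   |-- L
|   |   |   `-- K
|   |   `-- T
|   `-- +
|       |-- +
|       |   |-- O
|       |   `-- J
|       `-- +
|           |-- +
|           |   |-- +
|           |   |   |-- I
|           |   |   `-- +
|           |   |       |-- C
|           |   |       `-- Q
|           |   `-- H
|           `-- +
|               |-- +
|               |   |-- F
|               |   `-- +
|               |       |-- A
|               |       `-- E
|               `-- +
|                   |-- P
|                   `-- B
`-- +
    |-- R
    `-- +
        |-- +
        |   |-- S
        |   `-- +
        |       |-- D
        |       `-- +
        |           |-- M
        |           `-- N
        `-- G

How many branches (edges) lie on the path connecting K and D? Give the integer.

The MRCA of K and D is the root of the tree.
From K up to that node: 4 branches. From D up to the same node: 5 branches. Total: 4 + 5 = 9.

9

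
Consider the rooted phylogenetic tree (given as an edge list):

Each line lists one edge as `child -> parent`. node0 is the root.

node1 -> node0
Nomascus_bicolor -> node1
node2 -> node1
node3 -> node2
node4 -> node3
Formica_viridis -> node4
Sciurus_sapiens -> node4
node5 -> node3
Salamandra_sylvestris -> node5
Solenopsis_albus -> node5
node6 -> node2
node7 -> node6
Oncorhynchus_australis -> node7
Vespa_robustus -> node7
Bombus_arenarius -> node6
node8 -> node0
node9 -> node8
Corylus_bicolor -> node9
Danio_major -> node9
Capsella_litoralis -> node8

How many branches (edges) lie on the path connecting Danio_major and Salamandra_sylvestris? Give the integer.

8

The MRCA of Danio_major and Salamandra_sylvestris is the root of the tree.
From Danio_major up to that node: 3 branches. From Salamandra_sylvestris up to the same node: 5 branches. Total: 3 + 5 = 8.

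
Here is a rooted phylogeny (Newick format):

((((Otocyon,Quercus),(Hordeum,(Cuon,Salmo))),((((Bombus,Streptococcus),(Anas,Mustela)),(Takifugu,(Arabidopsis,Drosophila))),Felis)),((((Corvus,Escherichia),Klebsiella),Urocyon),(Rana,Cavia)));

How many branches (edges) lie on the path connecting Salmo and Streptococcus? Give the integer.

The MRCA of Salmo and Streptococcus is the node subtending (((Otocyon,Quercus),(Hordeum,(Cuon,Salmo))),((((Bombus,Streptococcus),(Anas,Mustela)),(Takifugu,(Arabidopsis,Drosophila))),Felis)).
From Salmo up to that node: 4 branches. From Streptococcus up to the same node: 5 branches. Total: 4 + 5 = 9.

9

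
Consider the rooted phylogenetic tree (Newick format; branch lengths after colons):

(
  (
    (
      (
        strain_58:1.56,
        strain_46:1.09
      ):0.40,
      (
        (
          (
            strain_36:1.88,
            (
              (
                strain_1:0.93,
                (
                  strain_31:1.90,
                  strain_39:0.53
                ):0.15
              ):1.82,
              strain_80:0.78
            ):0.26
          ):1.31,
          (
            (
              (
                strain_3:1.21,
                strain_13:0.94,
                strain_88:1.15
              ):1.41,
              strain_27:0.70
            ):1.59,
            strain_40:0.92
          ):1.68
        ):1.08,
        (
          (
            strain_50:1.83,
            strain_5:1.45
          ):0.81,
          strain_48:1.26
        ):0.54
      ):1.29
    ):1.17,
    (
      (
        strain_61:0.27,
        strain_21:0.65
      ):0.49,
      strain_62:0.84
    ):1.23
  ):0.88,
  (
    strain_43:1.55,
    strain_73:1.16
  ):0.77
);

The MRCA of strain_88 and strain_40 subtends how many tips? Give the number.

The MRCA of strain_88 and strain_40 is the node subtending (((strain_3,strain_13,strain_88),strain_27),strain_40).
That clade contains 5 terminal taxa: strain_13, strain_27, strain_3, strain_40, strain_88.

5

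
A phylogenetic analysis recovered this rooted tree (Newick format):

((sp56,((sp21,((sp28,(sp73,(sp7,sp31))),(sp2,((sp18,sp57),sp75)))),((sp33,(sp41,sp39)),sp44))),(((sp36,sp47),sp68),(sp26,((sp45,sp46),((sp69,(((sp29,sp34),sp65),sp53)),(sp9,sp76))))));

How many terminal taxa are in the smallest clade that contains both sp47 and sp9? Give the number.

The MRCA of sp47 and sp9 is the node subtending (((sp36,sp47),sp68),(sp26,((sp45,sp46),((sp69,(((sp29,sp34),sp65),sp53)),(sp9,sp76))))).
That clade contains 13 terminal taxa: sp26, sp29, sp34, sp36, sp45, sp46, sp47, sp53, sp65, sp68, sp69, sp76, sp9.

13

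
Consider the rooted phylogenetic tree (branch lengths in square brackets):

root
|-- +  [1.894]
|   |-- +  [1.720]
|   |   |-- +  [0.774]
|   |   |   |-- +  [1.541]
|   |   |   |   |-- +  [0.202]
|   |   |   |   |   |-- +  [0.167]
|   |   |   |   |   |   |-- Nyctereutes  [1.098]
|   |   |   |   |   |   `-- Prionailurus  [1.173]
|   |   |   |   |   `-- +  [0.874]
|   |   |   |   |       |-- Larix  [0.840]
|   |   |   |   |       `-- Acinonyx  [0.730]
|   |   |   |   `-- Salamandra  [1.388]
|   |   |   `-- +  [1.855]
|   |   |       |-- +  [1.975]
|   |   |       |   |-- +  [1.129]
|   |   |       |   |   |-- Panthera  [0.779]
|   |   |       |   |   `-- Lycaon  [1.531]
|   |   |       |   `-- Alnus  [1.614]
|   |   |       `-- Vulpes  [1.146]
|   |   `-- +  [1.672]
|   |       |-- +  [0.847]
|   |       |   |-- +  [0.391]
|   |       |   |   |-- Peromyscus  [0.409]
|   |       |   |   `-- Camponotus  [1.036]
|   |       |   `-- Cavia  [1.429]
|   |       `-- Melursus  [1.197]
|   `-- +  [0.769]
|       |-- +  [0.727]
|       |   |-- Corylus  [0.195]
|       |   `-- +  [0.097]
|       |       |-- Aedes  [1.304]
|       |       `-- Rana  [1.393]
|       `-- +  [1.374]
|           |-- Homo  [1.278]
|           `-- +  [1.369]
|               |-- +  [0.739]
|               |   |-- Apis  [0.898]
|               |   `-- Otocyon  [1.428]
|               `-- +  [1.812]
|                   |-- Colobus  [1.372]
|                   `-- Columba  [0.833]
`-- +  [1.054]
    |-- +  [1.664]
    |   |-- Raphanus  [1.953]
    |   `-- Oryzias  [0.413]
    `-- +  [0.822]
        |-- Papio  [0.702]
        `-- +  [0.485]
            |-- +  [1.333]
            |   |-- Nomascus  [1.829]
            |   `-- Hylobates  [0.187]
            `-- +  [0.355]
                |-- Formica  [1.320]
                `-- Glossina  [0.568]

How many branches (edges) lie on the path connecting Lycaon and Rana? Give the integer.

10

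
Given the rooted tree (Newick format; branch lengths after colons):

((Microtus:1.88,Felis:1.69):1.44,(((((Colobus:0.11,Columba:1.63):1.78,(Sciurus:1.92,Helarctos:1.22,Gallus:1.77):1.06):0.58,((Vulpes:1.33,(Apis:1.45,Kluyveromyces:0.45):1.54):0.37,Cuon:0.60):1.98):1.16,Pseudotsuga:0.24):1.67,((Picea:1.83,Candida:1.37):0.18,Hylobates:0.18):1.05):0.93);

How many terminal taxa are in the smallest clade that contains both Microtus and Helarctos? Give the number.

15

The MRCA of Microtus and Helarctos is the root, so the clade is the entire tree.
That clade contains 15 terminal taxa: Apis, Candida, Colobus, Columba, Cuon, Felis, Gallus, Helarctos, Hylobates, Kluyveromyces, Microtus, Picea, Pseudotsuga, Sciurus, Vulpes.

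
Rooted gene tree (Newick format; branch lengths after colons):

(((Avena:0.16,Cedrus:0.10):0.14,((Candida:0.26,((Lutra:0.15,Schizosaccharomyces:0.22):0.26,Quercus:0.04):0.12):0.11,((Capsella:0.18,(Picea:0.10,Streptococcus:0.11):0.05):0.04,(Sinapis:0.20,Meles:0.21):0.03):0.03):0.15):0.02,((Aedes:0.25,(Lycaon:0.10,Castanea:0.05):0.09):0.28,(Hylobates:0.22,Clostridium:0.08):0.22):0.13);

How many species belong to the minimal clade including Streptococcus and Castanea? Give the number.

16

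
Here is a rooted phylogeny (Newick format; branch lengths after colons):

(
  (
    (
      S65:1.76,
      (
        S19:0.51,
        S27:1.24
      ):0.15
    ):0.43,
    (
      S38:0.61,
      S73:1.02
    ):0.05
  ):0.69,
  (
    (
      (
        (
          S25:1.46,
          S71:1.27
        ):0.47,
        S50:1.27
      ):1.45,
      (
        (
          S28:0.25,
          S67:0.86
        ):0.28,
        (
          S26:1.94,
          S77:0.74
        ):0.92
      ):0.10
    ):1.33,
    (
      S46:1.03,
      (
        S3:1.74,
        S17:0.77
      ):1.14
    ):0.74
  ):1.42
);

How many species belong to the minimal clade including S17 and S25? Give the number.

The MRCA of S17 and S25 is the node subtending ((((S25,S71),S50),((S28,S67),(S26,S77))),(S46,(S3,S17))).
That clade contains 10 terminal taxa: S17, S25, S26, S28, S3, S46, S50, S67, S71, S77.

10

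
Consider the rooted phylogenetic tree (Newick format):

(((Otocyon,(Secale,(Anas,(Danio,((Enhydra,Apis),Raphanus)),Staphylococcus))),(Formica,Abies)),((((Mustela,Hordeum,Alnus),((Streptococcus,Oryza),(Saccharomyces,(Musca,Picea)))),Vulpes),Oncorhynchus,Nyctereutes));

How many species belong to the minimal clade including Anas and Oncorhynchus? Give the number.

21

The MRCA of Anas and Oncorhynchus is the root, so the clade is the entire tree.
That clade contains 21 terminal taxa: Abies, Alnus, Anas, Apis, Danio, Enhydra, Formica, Hordeum, Musca, Mustela, Nyctereutes, Oncorhynchus, Oryza, Otocyon, Picea, Raphanus, Saccharomyces, Secale, Staphylococcus, Streptococcus, Vulpes.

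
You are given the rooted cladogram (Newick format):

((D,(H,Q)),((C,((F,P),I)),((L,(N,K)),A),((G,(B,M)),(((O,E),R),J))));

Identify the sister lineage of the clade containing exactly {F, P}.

I

The clade containing exactly {F, P} attaches to the tree at the node subtending ((F,P),I).
The other lineage descending from that same node — the sister group — is the single tip I.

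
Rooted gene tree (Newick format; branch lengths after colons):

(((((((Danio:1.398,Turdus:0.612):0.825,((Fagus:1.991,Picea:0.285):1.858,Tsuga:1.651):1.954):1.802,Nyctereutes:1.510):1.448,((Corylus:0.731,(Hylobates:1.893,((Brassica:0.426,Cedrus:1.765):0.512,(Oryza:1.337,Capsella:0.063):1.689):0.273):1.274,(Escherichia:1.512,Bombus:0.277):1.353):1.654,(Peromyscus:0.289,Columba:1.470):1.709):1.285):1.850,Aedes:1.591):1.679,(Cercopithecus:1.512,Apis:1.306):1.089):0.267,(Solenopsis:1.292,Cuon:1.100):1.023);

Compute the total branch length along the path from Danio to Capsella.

The path runs Danio → … → MRCA → … → Capsella; the MRCA is the node subtending ((((Danio,Turdus),((Fagus,Picea),Tsuga)),Nyctereutes),((Corylus,(Hylobates,((Brassica,Cedrus),(Oryza,Capsella))),(Escherichia,Bombus)),(Peromyscus,Columba))).
Branch lengths along that path: 1.398 + 0.825 + 1.802 + 1.448 + 1.285 + 1.654 + 1.274 + 0.273 + 1.689 + 0.063 = 11.711.

11.711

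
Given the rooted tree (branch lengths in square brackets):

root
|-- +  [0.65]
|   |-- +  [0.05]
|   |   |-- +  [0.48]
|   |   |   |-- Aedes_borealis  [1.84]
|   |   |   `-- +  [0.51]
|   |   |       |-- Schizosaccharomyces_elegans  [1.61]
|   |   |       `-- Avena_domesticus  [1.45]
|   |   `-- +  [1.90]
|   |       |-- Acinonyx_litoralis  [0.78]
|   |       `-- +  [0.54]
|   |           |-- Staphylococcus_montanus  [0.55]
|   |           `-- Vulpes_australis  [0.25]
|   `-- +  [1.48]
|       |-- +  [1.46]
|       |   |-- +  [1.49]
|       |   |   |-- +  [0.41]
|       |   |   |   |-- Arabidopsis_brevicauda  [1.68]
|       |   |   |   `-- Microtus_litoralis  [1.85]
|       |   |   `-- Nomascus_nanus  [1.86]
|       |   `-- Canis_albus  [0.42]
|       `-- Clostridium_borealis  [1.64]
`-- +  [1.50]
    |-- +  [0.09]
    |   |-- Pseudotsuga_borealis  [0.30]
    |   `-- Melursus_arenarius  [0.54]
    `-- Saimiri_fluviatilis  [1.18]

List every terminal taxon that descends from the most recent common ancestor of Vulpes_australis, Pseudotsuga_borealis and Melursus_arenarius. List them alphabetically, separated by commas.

Tracing Vulpes_australis: it sits inside (Staphylococcus_montanus,Vulpes_australis).
Tracing Pseudotsuga_borealis: it sits inside (Pseudotsuga_borealis,Melursus_arenarius).
Tracing Melursus_arenarius: it sits inside (Pseudotsuga_borealis,Melursus_arenarius).
The smallest clade enclosing all 3 is the whole tree (their MRCA is the root), so the answer is all 14 tips in alphabetical order.

Acinonyx_litoralis, Aedes_borealis, Arabidopsis_brevicauda, Avena_domesticus, Canis_albus, Clostridium_borealis, Melursus_arenarius, Microtus_litoralis, Nomascus_nanus, Pseudotsuga_borealis, Saimiri_fluviatilis, Schizosaccharomyces_elegans, Staphylococcus_montanus, Vulpes_australis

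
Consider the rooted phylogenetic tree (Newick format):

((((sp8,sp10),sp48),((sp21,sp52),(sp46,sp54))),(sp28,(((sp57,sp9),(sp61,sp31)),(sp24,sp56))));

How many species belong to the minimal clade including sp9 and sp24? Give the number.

6

The MRCA of sp9 and sp24 is the node subtending (((sp57,sp9),(sp61,sp31)),(sp24,sp56)).
That clade contains 6 terminal taxa: sp24, sp31, sp56, sp57, sp61, sp9.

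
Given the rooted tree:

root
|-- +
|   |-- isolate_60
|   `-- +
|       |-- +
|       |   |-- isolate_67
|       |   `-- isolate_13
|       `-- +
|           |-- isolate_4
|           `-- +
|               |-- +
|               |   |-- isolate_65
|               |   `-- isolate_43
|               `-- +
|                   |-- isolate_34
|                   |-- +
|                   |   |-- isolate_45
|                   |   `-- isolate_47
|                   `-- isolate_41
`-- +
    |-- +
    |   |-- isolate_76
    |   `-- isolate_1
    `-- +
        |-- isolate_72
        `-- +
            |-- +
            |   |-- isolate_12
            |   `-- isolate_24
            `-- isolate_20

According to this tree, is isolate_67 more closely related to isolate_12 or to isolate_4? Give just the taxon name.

The MRCA of isolate_67 and isolate_4 subtends ((isolate_67,isolate_13),(isolate_4,((isolate_65,isolate_43),(isolate_34,(isolate_45,isolate_47),isolate_41)))) (9 taxa).
The MRCA of isolate_67 and isolate_12 is the root, subtending the entire tree (16 taxa).
The first is nested inside the second, so isolate_67 shares a more recent common ancestor with isolate_4.

isolate_4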